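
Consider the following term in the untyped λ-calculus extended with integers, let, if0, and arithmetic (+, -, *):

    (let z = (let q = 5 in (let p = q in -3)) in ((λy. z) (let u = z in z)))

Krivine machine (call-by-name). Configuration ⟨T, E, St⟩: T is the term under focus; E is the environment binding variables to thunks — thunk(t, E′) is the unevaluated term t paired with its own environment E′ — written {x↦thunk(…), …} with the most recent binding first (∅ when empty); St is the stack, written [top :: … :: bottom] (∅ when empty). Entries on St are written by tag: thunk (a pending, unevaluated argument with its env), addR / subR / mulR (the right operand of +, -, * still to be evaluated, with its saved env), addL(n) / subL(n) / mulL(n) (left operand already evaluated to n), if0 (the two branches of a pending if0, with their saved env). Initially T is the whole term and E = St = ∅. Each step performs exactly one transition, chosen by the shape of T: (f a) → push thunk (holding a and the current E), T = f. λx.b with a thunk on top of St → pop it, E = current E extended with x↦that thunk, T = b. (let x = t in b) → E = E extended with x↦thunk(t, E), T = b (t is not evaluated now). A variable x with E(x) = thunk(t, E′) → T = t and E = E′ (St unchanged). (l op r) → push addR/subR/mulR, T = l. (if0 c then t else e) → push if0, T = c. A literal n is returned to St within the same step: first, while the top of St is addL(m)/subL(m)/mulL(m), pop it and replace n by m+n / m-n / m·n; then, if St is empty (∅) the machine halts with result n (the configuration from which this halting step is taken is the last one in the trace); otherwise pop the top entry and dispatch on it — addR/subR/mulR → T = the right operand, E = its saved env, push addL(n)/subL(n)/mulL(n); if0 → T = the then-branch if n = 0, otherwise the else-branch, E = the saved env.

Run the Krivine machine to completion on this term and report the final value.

Answer: -3

Derivation:
[0] ⟨T=(let z = (let q = 5 in (let p = q in -3)) in ((λy. z) (let u = z in z))); E=∅; St=∅⟩
[1] ⟨T=((λy. z) (let u = z in z)); E={z↦thunk((let q = 5 in (let p = q in -3)), ∅)}; St=∅⟩
[2] ⟨T=(λy. z); E={z↦thunk((let q = 5 in (let p = q in -3)), ∅)}; St=[thunk]⟩
[3] ⟨T=z; E={y↦thunk((let u = z in z), {z↦thunk((let q = 5 in (let p = q in -3)), ∅)}), z↦thunk((let q = 5 in (let p = q in -3)), ∅)}; St=∅⟩
[4] ⟨T=(let q = 5 in (let p = q in -3)); E=∅; St=∅⟩
[5] ⟨T=(let p = q in -3); E={q↦thunk(5, ∅)}; St=∅⟩
[6] ⟨T=-3; E={p↦thunk(q, {q↦thunk(5, ∅)}), q↦thunk(5, ∅)}; St=∅⟩
→ final value -3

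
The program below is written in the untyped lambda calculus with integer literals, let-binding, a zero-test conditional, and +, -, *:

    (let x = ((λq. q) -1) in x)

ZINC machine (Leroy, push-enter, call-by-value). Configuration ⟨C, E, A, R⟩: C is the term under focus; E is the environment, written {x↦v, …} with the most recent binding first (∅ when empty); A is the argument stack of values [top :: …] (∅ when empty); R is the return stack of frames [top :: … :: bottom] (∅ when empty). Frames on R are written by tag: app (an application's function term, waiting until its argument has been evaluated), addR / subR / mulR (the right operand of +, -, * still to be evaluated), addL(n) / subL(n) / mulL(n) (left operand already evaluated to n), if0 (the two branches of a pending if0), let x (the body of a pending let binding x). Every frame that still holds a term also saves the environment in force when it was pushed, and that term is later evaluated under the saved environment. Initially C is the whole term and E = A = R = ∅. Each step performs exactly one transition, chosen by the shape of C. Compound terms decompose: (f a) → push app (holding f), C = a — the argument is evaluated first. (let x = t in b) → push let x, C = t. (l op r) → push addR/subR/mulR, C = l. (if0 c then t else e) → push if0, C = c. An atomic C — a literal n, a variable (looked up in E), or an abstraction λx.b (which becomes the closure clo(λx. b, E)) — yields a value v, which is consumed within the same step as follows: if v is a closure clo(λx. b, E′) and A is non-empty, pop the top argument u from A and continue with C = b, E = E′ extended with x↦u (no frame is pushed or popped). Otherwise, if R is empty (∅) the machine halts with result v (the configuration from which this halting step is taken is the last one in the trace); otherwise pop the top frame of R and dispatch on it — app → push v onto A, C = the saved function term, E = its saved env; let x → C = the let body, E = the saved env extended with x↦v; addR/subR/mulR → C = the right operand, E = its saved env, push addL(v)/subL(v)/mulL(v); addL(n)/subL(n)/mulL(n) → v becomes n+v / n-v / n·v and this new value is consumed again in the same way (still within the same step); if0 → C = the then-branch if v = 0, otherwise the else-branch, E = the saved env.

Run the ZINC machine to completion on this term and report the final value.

t=0: [C=(let x = ((λq. q) -1) in x) | E=∅ | A=∅ | R=∅]
t=1: [C=((λq. q) -1) | E=∅ | A=∅ | R=[let x]]
t=2: [C=-1 | E=∅ | A=∅ | R=[app :: let x]]
t=3: [C=(λq. q) | E=∅ | A=[-1] | R=[let x]]
t=4: [C=q | E={q↦-1} | A=∅ | R=[let x]]
t=5: [C=x | E={x↦-1} | A=∅ | R=∅]
→ final value -1

Answer: -1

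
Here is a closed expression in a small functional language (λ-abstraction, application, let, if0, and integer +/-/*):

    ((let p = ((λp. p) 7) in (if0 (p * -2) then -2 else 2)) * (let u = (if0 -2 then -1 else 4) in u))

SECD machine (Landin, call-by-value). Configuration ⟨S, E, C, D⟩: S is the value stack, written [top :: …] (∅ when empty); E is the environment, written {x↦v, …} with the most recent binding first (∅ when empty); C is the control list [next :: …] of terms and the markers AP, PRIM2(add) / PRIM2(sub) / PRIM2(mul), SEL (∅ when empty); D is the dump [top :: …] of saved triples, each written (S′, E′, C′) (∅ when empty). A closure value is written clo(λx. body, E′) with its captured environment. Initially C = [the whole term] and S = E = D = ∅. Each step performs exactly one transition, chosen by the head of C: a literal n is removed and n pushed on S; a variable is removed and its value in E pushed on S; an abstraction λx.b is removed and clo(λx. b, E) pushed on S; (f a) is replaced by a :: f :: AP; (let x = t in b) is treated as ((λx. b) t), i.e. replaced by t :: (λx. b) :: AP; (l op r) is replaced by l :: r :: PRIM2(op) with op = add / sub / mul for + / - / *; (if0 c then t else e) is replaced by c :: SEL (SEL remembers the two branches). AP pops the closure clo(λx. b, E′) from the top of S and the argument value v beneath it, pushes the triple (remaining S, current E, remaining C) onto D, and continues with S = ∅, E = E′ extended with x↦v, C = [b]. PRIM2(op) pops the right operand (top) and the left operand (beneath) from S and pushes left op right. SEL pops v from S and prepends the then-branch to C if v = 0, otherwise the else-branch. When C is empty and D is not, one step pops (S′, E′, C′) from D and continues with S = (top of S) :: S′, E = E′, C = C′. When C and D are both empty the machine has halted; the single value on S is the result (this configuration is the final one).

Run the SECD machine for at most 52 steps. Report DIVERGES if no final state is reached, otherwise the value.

Answer: 8

Execution trace:
t=0: [S=∅ | E=∅ | C=[((let p = ((λp. p) 7) in (if0 (p * -2) then -2 else 2)) * (let u = (if0 -2 then -1 else 4) in u))] | D=∅]
t=1: [S=∅ | E=∅ | C=[(let p = ((λp. p) 7) in (if0 (p * -2) then -2 else 2)) :: (let u = (if0 -2 then -1 else 4) in u) :: PRIM2(mul)] | D=∅]
t=2: [S=∅ | E=∅ | C=[((λp. p) 7) :: (λp. (if0 (p * -2) then -2 else 2)) :: AP :: (let u = (if0 -2 then -1 else 4) in u) :: PRIM2(mul)] | D=∅]
t=3: [S=∅ | E=∅ | C=[7 :: (λp. p) :: AP :: (λp. (if0 (p * -2) then -2 else 2)) :: AP :: (let u = (if0 -2 then -1 else 4) in u) :: PRIM2(mul)] | D=∅]
t=4: [S=[7] | E=∅ | C=[(λp. p) :: AP :: (λp. (if0 (p * -2) then -2 else 2)) :: AP :: (let u = (if0 -2 then -1 else 4) in u) :: PRIM2(mul)] | D=∅]
t=5: [S=[clo(λp. p, ∅) :: 7] | E=∅ | C=[AP :: (λp. (if0 (p * -2) then -2 else 2)) :: AP :: (let u = (if0 -2 then -1 else 4) in u) :: PRIM2(mul)] | D=∅]
t=6: [S=∅ | E={p↦7} | C=[p] | D=[(∅, ∅, [(λp. (if0 (p * -2) then -2 else 2)) :: AP :: (let u = (if0 -2 then -1 else 4) in u) :: PRIM2(mul)])]]
t=7: [S=[7] | E={p↦7} | C=∅ | D=[(∅, ∅, [(λp. (if0 (p * -2) then -2 else 2)) :: AP :: (let u = (if0 -2 then -1 else 4) in u) :: PRIM2(mul)])]]
t=8: [S=[7] | E=∅ | C=[(λp. (if0 (p * -2) then -2 else 2)) :: AP :: (let u = (if0 -2 then -1 else 4) in u) :: PRIM2(mul)] | D=∅]
t=9: [S=[clo(λp. (if0 (p * -2) then -2 else 2), ∅) :: 7] | E=∅ | C=[AP :: (let u = (if0 -2 then -1 else 4) in u) :: PRIM2(mul)] | D=∅]
t=10: [S=∅ | E={p↦7} | C=[(if0 (p * -2) then -2 else 2)] | D=[(∅, ∅, [(let u = (if0 -2 then -1 else 4) in u) :: PRIM2(mul)])]]
t=11: [S=∅ | E={p↦7} | C=[(p * -2) :: SEL] | D=[(∅, ∅, [(let u = (if0 -2 then -1 else 4) in u) :: PRIM2(mul)])]]
t=12: [S=∅ | E={p↦7} | C=[p :: -2 :: PRIM2(mul) :: SEL] | D=[(∅, ∅, [(let u = (if0 -2 then -1 else 4) in u) :: PRIM2(mul)])]]
t=13: [S=[7] | E={p↦7} | C=[-2 :: PRIM2(mul) :: SEL] | D=[(∅, ∅, [(let u = (if0 -2 then -1 else 4) in u) :: PRIM2(mul)])]]
t=14: [S=[-2 :: 7] | E={p↦7} | C=[PRIM2(mul) :: SEL] | D=[(∅, ∅, [(let u = (if0 -2 then -1 else 4) in u) :: PRIM2(mul)])]]
t=15: [S=[-14] | E={p↦7} | C=[SEL] | D=[(∅, ∅, [(let u = (if0 -2 then -1 else 4) in u) :: PRIM2(mul)])]]
t=16: [S=∅ | E={p↦7} | C=[2] | D=[(∅, ∅, [(let u = (if0 -2 then -1 else 4) in u) :: PRIM2(mul)])]]
t=17: [S=[2] | E={p↦7} | C=∅ | D=[(∅, ∅, [(let u = (if0 -2 then -1 else 4) in u) :: PRIM2(mul)])]]
t=18: [S=[2] | E=∅ | C=[(let u = (if0 -2 then -1 else 4) in u) :: PRIM2(mul)] | D=∅]
t=19: [S=[2] | E=∅ | C=[(if0 -2 then -1 else 4) :: (λu. u) :: AP :: PRIM2(mul)] | D=∅]
t=20: [S=[2] | E=∅ | C=[-2 :: SEL :: (λu. u) :: AP :: PRIM2(mul)] | D=∅]
t=21: [S=[-2 :: 2] | E=∅ | C=[SEL :: (λu. u) :: AP :: PRIM2(mul)] | D=∅]
t=22: [S=[2] | E=∅ | C=[4 :: (λu. u) :: AP :: PRIM2(mul)] | D=∅]
t=23: [S=[4 :: 2] | E=∅ | C=[(λu. u) :: AP :: PRIM2(mul)] | D=∅]
t=24: [S=[clo(λu. u, ∅) :: 4 :: 2] | E=∅ | C=[AP :: PRIM2(mul)] | D=∅]
t=25: [S=∅ | E={u↦4} | C=[u] | D=[([2], ∅, [PRIM2(mul)])]]
t=26: [S=[4] | E={u↦4} | C=∅ | D=[([2], ∅, [PRIM2(mul)])]]
t=27: [S=[4 :: 2] | E=∅ | C=[PRIM2(mul)] | D=∅]
t=28: [S=[8] | E=∅ | C=∅ | D=∅]
→ final value 8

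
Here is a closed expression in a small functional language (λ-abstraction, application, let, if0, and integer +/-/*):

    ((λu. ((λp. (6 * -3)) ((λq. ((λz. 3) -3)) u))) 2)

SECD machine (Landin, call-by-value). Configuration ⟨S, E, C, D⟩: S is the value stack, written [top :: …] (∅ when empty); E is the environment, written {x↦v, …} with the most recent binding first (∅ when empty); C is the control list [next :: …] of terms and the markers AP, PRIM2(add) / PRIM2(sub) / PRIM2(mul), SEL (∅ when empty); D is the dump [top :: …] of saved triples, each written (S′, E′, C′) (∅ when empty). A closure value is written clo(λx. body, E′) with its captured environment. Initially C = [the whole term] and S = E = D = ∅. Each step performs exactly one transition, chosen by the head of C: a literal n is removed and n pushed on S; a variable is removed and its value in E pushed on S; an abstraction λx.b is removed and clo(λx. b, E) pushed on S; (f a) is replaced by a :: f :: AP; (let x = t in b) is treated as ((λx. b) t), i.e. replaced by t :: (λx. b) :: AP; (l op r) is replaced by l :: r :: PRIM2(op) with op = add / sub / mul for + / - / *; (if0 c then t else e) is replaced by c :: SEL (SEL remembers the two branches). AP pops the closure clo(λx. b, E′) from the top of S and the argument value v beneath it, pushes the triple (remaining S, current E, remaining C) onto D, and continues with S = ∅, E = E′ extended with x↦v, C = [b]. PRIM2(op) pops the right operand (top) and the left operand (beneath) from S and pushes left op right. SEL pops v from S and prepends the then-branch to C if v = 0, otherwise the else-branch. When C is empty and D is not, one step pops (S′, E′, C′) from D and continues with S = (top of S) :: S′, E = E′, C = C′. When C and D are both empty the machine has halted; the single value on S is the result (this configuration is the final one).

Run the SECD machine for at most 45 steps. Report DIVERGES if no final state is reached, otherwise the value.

step 0: <S=∅, E=∅, C=[((λu. ((λp. (6 * -3)) ((λq. ((λz. 3) -3)) u))) 2)], D=∅>
step 1: <S=∅, E=∅, C=[2 :: (λu. ((λp. (6 * -3)) ((λq. ((λz. 3) -3)) u))) :: AP], D=∅>
step 2: <S=[2], E=∅, C=[(λu. ((λp. (6 * -3)) ((λq. ((λz. 3) -3)) u))) :: AP], D=∅>
step 3: <S=[clo(λu. ((λp. (6 * -3)) ((λq. ((λz. 3) -3)) u)), ∅) :: 2], E=∅, C=[AP], D=∅>
step 4: <S=∅, E={u↦2}, C=[((λp. (6 * -3)) ((λq. ((λz. 3) -3)) u))], D=[(∅, ∅, ∅)]>
step 5: <S=∅, E={u↦2}, C=[((λq. ((λz. 3) -3)) u) :: (λp. (6 * -3)) :: AP], D=[(∅, ∅, ∅)]>
step 6: <S=∅, E={u↦2}, C=[u :: (λq. ((λz. 3) -3)) :: AP :: (λp. (6 * -3)) :: AP], D=[(∅, ∅, ∅)]>
step 7: <S=[2], E={u↦2}, C=[(λq. ((λz. 3) -3)) :: AP :: (λp. (6 * -3)) :: AP], D=[(∅, ∅, ∅)]>
step 8: <S=[clo(λq. ((λz. 3) -3), {u↦2}) :: 2], E={u↦2}, C=[AP :: (λp. (6 * -3)) :: AP], D=[(∅, ∅, ∅)]>
step 9: <S=∅, E={q↦2, u↦2}, C=[((λz. 3) -3)], D=[(∅, {u↦2}, [(λp. (6 * -3)) :: AP]) :: (∅, ∅, ∅)]>
step 10: <S=∅, E={q↦2, u↦2}, C=[-3 :: (λz. 3) :: AP], D=[(∅, {u↦2}, [(λp. (6 * -3)) :: AP]) :: (∅, ∅, ∅)]>
step 11: <S=[-3], E={q↦2, u↦2}, C=[(λz. 3) :: AP], D=[(∅, {u↦2}, [(λp. (6 * -3)) :: AP]) :: (∅, ∅, ∅)]>
step 12: <S=[clo(λz. 3, {q↦2, u↦2}) :: -3], E={q↦2, u↦2}, C=[AP], D=[(∅, {u↦2}, [(λp. (6 * -3)) :: AP]) :: (∅, ∅, ∅)]>
step 13: <S=∅, E={z↦-3, q↦2, u↦2}, C=[3], D=[(∅, {q↦2, u↦2}, ∅) :: (∅, {u↦2}, [(λp. (6 * -3)) :: AP]) :: (∅, ∅, ∅)]>
step 14: <S=[3], E={z↦-3, q↦2, u↦2}, C=∅, D=[(∅, {q↦2, u↦2}, ∅) :: (∅, {u↦2}, [(λp. (6 * -3)) :: AP]) :: (∅, ∅, ∅)]>
step 15: <S=[3], E={q↦2, u↦2}, C=∅, D=[(∅, {u↦2}, [(λp. (6 * -3)) :: AP]) :: (∅, ∅, ∅)]>
step 16: <S=[3], E={u↦2}, C=[(λp. (6 * -3)) :: AP], D=[(∅, ∅, ∅)]>
step 17: <S=[clo(λp. (6 * -3), {u↦2}) :: 3], E={u↦2}, C=[AP], D=[(∅, ∅, ∅)]>
step 18: <S=∅, E={p↦3, u↦2}, C=[(6 * -3)], D=[(∅, {u↦2}, ∅) :: (∅, ∅, ∅)]>
step 19: <S=∅, E={p↦3, u↦2}, C=[6 :: -3 :: PRIM2(mul)], D=[(∅, {u↦2}, ∅) :: (∅, ∅, ∅)]>
step 20: <S=[6], E={p↦3, u↦2}, C=[-3 :: PRIM2(mul)], D=[(∅, {u↦2}, ∅) :: (∅, ∅, ∅)]>
step 21: <S=[-3 :: 6], E={p↦3, u↦2}, C=[PRIM2(mul)], D=[(∅, {u↦2}, ∅) :: (∅, ∅, ∅)]>
step 22: <S=[-18], E={p↦3, u↦2}, C=∅, D=[(∅, {u↦2}, ∅) :: (∅, ∅, ∅)]>
step 23: <S=[-18], E={u↦2}, C=∅, D=[(∅, ∅, ∅)]>
step 24: <S=[-18], E=∅, C=∅, D=∅>
→ final value -18

Answer: -18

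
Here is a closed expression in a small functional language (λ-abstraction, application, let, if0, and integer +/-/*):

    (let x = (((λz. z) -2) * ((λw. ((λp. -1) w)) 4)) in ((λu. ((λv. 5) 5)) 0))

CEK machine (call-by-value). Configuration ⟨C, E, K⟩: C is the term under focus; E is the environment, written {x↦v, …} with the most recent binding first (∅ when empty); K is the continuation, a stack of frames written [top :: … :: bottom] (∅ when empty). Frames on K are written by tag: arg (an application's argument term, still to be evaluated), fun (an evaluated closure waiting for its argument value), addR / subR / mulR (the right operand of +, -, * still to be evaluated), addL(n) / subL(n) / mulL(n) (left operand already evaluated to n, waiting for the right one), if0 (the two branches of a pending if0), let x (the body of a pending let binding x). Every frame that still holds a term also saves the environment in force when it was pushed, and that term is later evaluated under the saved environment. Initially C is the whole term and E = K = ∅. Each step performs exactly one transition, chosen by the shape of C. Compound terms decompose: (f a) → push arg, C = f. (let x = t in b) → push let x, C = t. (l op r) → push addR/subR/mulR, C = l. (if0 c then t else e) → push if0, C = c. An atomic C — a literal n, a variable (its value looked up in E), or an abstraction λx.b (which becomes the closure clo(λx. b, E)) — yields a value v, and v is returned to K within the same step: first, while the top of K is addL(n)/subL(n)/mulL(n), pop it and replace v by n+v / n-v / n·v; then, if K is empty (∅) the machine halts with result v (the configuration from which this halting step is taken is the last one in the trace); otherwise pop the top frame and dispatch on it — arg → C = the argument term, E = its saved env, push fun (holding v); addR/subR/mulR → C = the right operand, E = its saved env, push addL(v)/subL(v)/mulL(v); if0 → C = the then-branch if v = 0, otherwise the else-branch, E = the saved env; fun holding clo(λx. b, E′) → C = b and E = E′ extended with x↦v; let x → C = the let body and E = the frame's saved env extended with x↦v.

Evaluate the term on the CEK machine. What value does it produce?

0. ⟨C=(let x = (((λz. z) -2) * ((λw. ((λp. -1) w)) 4)) in ((λu. ((λv. 5) 5)) 0)); E=∅; K=∅⟩
1. ⟨C=(((λz. z) -2) * ((λw. ((λp. -1) w)) 4)); E=∅; K=[let x]⟩
2. ⟨C=((λz. z) -2); E=∅; K=[mulR :: let x]⟩
3. ⟨C=(λz. z); E=∅; K=[arg :: mulR :: let x]⟩
4. ⟨C=-2; E=∅; K=[fun :: mulR :: let x]⟩
5. ⟨C=z; E={z↦-2}; K=[mulR :: let x]⟩
6. ⟨C=((λw. ((λp. -1) w)) 4); E=∅; K=[mulL(-2) :: let x]⟩
7. ⟨C=(λw. ((λp. -1) w)); E=∅; K=[arg :: mulL(-2) :: let x]⟩
8. ⟨C=4; E=∅; K=[fun :: mulL(-2) :: let x]⟩
9. ⟨C=((λp. -1) w); E={w↦4}; K=[mulL(-2) :: let x]⟩
10. ⟨C=(λp. -1); E={w↦4}; K=[arg :: mulL(-2) :: let x]⟩
11. ⟨C=w; E={w↦4}; K=[fun :: mulL(-2) :: let x]⟩
12. ⟨C=-1; E={p↦4, w↦4}; K=[mulL(-2) :: let x]⟩
13. ⟨C=((λu. ((λv. 5) 5)) 0); E={x↦2}; K=∅⟩
14. ⟨C=(λu. ((λv. 5) 5)); E={x↦2}; K=[arg]⟩
15. ⟨C=0; E={x↦2}; K=[fun]⟩
16. ⟨C=((λv. 5) 5); E={u↦0, x↦2}; K=∅⟩
17. ⟨C=(λv. 5); E={u↦0, x↦2}; K=[arg]⟩
18. ⟨C=5; E={u↦0, x↦2}; K=[fun]⟩
19. ⟨C=5; E={v↦5, u↦0, x↦2}; K=∅⟩
→ final value 5

Answer: 5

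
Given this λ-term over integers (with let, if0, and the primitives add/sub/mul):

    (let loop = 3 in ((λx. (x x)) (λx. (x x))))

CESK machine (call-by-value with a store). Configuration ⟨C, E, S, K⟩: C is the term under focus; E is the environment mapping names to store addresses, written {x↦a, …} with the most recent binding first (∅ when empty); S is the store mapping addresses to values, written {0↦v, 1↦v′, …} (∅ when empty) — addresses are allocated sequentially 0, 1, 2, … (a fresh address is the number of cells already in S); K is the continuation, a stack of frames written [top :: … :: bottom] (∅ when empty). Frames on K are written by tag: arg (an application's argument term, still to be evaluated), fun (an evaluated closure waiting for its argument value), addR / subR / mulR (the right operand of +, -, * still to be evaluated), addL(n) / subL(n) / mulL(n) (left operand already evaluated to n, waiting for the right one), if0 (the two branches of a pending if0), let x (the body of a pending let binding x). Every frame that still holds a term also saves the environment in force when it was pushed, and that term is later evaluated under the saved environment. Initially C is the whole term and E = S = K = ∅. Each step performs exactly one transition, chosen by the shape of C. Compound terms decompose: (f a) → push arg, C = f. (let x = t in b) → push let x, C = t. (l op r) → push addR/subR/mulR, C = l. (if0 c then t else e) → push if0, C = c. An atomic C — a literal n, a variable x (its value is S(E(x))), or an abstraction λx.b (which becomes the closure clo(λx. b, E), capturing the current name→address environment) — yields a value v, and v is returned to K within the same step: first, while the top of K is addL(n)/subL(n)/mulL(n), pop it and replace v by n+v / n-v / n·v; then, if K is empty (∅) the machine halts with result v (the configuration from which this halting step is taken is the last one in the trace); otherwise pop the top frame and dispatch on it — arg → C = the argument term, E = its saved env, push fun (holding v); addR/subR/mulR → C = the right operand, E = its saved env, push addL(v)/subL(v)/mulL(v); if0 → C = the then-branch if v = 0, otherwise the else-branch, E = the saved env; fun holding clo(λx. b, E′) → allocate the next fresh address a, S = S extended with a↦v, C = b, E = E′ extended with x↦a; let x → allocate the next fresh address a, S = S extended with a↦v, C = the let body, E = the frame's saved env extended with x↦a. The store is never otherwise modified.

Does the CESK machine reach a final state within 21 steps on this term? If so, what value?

t=0: <C=(let loop = 3 in ((λx. (x x)) (λx. (x x)))), E=∅, S=∅, K=∅>
t=1: <C=3, E=∅, S=∅, K=[let loop]>
t=2: <C=((λx. (x x)) (λx. (x x))), E={loop↦0}, S={0↦3}, K=∅>
t=3: <C=(λx. (x x)), E={loop↦0}, S={0↦3}, K=[arg]>
t=4: <C=(λx. (x x)), E={loop↦0}, S={0↦3}, K=[fun]>
t=5: <C=(x x), E={x↦1, loop↦0}, S={0↦3, 1↦clo(λx. (x x), {loop↦0})}, K=∅>
t=6: <C=x, E={x↦1, loop↦0}, S={0↦3, 1↦clo(λx. (x x), {loop↦0})}, K=[arg]>
t=7: <C=x, E={x↦1, loop↦0}, S={0↦3, 1↦clo(λx. (x x), {loop↦0})}, K=[fun]>
t=8: <C=(x x), E={x↦2, loop↦0}, S={0↦3, 1↦clo(λx. (x x), {loop↦0}), 2↦clo(λx. (x x), {loop↦0})}, K=∅>
t=9: <C=x, E={x↦2, loop↦0}, S={0↦3, 1↦clo(λx. (x x), {loop↦0}), 2↦clo(λx. (x x), {loop↦0})}, K=[arg]>
t=10: <C=x, E={x↦2, loop↦0}, S={0↦3, 1↦clo(λx. (x x), {loop↦0}), 2↦clo(λx. (x x), {loop↦0})}, K=[fun]>
t=11: <C=(x x), E={x↦3, loop↦0}, S={0↦3, 1↦clo(λx. (x x), {loop↦0}), 2↦clo(λx. (x x), {loop↦0}), 3↦clo(λx. (x x), {loop↦0})}, K=∅>
t=12: <C=x, E={x↦3, loop↦0}, S={0↦3, 1↦clo(λx. (x x), {loop↦0}), 2↦clo(λx. (x x), {loop↦0}), 3↦clo(λx. (x x), {loop↦0})}, K=[arg]>
t=13: <C=x, E={x↦3, loop↦0}, S={0↦3, 1↦clo(λx. (x x), {loop↦0}), 2↦clo(λx. (x x), {loop↦0}), 3↦clo(λx. (x x), {loop↦0})}, K=[fun]>
t=14: <C=(x x), E={x↦4, loop↦0}, S={0↦3, 1↦clo(λx. (x x), {loop↦0}), 2↦clo(λx. (x x), {loop↦0}), 3↦clo(λx. (x x), {loop↦0}), 4↦clo(λx. (x x), {loop↦0})}, K=∅>
t=15: <C=x, E={x↦4, loop↦0}, S={0↦3, 1↦clo(λx. (x x), {loop↦0}), 2↦clo(λx. (x x), {loop↦0}), 3↦clo(λx. (x x), {loop↦0}), 4↦clo(λx. (x x), {loop↦0})}, K=[arg]>
t=16: <C=x, E={x↦4, loop↦0}, S={0↦3, 1↦clo(λx. (x x), {loop↦0}), 2↦clo(λx. (x x), {loop↦0}), 3↦clo(λx. (x x), {loop↦0}), 4↦clo(λx. (x x), {loop↦0})}, K=[fun]>
t=17: <C=(x x), E={x↦5, loop↦0}, S={0↦3, 1↦clo(λx. (x x), {loop↦0}), 2↦clo(λx. (x x), {loop↦0}), 3↦clo(λx. (x x), {loop↦0}), 4↦clo(λx. (x x), {loop↦0}), 5↦clo(λx. (x x), {loop↦0})}, K=∅>
t=18: <C=x, E={x↦5, loop↦0}, S={0↦3, 1↦clo(λx. (x x), {loop↦0}), 2↦clo(λx. (x x), {loop↦0}), 3↦clo(λx. (x x), {loop↦0}), 4↦clo(λx. (x x), {loop↦0}), 5↦clo(λx. (x x), {loop↦0})}, K=[arg]>
t=19: <C=x, E={x↦5, loop↦0}, S={0↦3, 1↦clo(λx. (x x), {loop↦0}), 2↦clo(λx. (x x), {loop↦0}), 3↦clo(λx. (x x), {loop↦0}), 4↦clo(λx. (x x), {loop↦0}), 5↦clo(λx. (x x), {loop↦0})}, K=[fun]>
t=20: <C=(x x), E={x↦6, loop↦0}, S={0↦3, 1↦clo(λx. (x x), {loop↦0}), 2↦clo(λx. (x x), {loop↦0}), 3↦clo(λx. (x x), {loop↦0}), 4↦clo(λx. (x x), {loop↦0}), 5↦clo(λx. (x x), {loop↦0}), 6↦clo(λx. (x x), {loop↦0})}, K=∅>
t=21: <C=x, E={x↦6, loop↦0}, S={0↦3, 1↦clo(λx. (x x), {loop↦0}), 2↦clo(λx. (x x), {loop↦0}), 3↦clo(λx. (x x), {loop↦0}), 4↦clo(λx. (x x), {loop↦0}), 5↦clo(λx. (x x), {loop↦0}), 6↦clo(λx. (x x), {loop↦0})}, K=[arg]>
→ 21 transitions taken and the configuration is still not final: no result within 21 steps

Answer: DIVERGES (no final state within 21 steps)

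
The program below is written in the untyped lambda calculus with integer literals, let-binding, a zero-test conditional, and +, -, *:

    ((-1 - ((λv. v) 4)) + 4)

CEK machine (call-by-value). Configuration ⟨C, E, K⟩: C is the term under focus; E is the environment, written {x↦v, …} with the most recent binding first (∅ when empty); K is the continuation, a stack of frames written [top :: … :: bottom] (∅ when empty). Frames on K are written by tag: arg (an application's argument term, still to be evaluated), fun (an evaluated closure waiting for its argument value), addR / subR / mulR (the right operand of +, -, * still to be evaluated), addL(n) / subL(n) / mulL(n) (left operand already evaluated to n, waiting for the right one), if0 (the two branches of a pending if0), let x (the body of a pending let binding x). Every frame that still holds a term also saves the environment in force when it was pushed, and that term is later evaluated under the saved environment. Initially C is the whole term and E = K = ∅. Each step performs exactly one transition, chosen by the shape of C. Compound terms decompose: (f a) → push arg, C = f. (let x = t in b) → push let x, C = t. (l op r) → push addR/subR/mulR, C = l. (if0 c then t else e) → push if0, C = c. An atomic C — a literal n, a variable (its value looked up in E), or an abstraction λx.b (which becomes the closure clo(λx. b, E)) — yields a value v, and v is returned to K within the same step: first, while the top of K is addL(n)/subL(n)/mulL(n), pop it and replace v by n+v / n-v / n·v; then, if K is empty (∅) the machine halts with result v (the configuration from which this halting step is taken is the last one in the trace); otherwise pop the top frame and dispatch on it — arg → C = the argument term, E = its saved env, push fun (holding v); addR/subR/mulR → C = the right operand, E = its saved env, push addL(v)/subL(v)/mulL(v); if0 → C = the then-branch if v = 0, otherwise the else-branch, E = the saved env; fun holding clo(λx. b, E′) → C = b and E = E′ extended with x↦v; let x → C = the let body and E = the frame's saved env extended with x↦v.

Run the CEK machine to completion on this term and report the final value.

Answer: -1

Execution trace:
[0] <C=((-1 - ((λv. v) 4)) + 4), E=∅, K=∅>
[1] <C=(-1 - ((λv. v) 4)), E=∅, K=[addR]>
[2] <C=-1, E=∅, K=[subR :: addR]>
[3] <C=((λv. v) 4), E=∅, K=[subL(-1) :: addR]>
[4] <C=(λv. v), E=∅, K=[arg :: subL(-1) :: addR]>
[5] <C=4, E=∅, K=[fun :: subL(-1) :: addR]>
[6] <C=v, E={v↦4}, K=[subL(-1) :: addR]>
[7] <C=4, E=∅, K=[addL(-5)]>
→ final value -1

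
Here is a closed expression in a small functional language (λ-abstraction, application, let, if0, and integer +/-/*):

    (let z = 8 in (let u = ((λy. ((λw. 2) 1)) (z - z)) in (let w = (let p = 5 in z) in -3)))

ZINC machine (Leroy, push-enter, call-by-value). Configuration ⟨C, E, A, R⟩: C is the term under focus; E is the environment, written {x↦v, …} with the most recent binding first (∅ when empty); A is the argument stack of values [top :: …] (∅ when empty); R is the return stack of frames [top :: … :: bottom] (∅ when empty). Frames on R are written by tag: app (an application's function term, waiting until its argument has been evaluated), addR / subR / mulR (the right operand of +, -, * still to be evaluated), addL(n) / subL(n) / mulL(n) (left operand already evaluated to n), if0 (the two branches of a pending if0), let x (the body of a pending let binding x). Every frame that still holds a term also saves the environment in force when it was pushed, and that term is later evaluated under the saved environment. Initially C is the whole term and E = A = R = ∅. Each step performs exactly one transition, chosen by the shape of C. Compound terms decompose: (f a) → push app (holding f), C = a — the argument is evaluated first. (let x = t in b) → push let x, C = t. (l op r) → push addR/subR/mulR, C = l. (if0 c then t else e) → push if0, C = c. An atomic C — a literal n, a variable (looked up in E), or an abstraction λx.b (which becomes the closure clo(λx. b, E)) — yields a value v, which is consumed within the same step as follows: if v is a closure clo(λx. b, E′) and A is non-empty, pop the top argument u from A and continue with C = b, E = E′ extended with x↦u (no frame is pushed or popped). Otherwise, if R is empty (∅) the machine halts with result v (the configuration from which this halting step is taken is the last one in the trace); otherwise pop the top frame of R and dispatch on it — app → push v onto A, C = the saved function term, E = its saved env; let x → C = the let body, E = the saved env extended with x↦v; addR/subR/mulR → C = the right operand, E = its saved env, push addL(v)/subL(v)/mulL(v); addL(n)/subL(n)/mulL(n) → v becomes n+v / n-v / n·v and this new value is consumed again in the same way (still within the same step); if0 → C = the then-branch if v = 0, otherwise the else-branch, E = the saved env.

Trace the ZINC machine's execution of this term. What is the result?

[0] ⟨C=(let z = 8 in (let u = ((λy. ((λw. 2) 1)) (z - z)) in (let w = (let p = 5 in z) in -3))); E=∅; A=∅; R=∅⟩
[1] ⟨C=8; E=∅; A=∅; R=[let z]⟩
[2] ⟨C=(let u = ((λy. ((λw. 2) 1)) (z - z)) in (let w = (let p = 5 in z) in -3)); E={z↦8}; A=∅; R=∅⟩
[3] ⟨C=((λy. ((λw. 2) 1)) (z - z)); E={z↦8}; A=∅; R=[let u]⟩
[4] ⟨C=(z - z); E={z↦8}; A=∅; R=[app :: let u]⟩
[5] ⟨C=z; E={z↦8}; A=∅; R=[subR :: app :: let u]⟩
[6] ⟨C=z; E={z↦8}; A=∅; R=[subL(8) :: app :: let u]⟩
[7] ⟨C=(λy. ((λw. 2) 1)); E={z↦8}; A=[0]; R=[let u]⟩
[8] ⟨C=((λw. 2) 1); E={y↦0, z↦8}; A=∅; R=[let u]⟩
[9] ⟨C=1; E={y↦0, z↦8}; A=∅; R=[app :: let u]⟩
[10] ⟨C=(λw. 2); E={y↦0, z↦8}; A=[1]; R=[let u]⟩
[11] ⟨C=2; E={w↦1, y↦0, z↦8}; A=∅; R=[let u]⟩
[12] ⟨C=(let w = (let p = 5 in z) in -3); E={u↦2, z↦8}; A=∅; R=∅⟩
[13] ⟨C=(let p = 5 in z); E={u↦2, z↦8}; A=∅; R=[let w]⟩
[14] ⟨C=5; E={u↦2, z↦8}; A=∅; R=[let p :: let w]⟩
[15] ⟨C=z; E={p↦5, u↦2, z↦8}; A=∅; R=[let w]⟩
[16] ⟨C=-3; E={w↦8, u↦2, z↦8}; A=∅; R=∅⟩
→ final value -3

Answer: -3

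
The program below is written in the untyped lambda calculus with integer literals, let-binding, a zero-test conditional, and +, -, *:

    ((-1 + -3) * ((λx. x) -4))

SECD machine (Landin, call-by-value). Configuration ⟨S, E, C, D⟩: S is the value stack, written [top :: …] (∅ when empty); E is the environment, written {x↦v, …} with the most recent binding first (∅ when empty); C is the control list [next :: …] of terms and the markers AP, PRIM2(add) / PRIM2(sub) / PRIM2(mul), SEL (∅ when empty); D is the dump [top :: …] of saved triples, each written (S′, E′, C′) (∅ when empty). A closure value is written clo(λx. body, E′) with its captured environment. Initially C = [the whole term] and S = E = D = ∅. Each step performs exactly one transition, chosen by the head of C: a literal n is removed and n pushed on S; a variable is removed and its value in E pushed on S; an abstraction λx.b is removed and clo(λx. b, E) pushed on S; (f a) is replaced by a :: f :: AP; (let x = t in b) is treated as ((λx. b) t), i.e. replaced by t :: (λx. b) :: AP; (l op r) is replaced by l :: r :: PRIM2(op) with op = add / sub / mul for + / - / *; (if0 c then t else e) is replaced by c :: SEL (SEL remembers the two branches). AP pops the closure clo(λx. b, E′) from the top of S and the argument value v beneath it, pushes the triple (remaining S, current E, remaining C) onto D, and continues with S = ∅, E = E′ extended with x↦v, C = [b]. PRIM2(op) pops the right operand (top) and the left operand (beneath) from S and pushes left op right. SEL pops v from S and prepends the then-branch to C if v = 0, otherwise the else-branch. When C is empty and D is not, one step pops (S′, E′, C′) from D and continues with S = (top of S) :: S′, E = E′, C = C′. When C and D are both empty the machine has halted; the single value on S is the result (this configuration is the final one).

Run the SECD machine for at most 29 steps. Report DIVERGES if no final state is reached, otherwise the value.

Answer: 16

Execution trace:
step 0: [S=∅ | E=∅ | C=[((-1 + -3) * ((λx. x) -4))] | D=∅]
step 1: [S=∅ | E=∅ | C=[(-1 + -3) :: ((λx. x) -4) :: PRIM2(mul)] | D=∅]
step 2: [S=∅ | E=∅ | C=[-1 :: -3 :: PRIM2(add) :: ((λx. x) -4) :: PRIM2(mul)] | D=∅]
step 3: [S=[-1] | E=∅ | C=[-3 :: PRIM2(add) :: ((λx. x) -4) :: PRIM2(mul)] | D=∅]
step 4: [S=[-3 :: -1] | E=∅ | C=[PRIM2(add) :: ((λx. x) -4) :: PRIM2(mul)] | D=∅]
step 5: [S=[-4] | E=∅ | C=[((λx. x) -4) :: PRIM2(mul)] | D=∅]
step 6: [S=[-4] | E=∅ | C=[-4 :: (λx. x) :: AP :: PRIM2(mul)] | D=∅]
step 7: [S=[-4 :: -4] | E=∅ | C=[(λx. x) :: AP :: PRIM2(mul)] | D=∅]
step 8: [S=[clo(λx. x, ∅) :: -4 :: -4] | E=∅ | C=[AP :: PRIM2(mul)] | D=∅]
step 9: [S=∅ | E={x↦-4} | C=[x] | D=[([-4], ∅, [PRIM2(mul)])]]
step 10: [S=[-4] | E={x↦-4} | C=∅ | D=[([-4], ∅, [PRIM2(mul)])]]
step 11: [S=[-4 :: -4] | E=∅ | C=[PRIM2(mul)] | D=∅]
step 12: [S=[16] | E=∅ | C=∅ | D=∅]
→ final value 16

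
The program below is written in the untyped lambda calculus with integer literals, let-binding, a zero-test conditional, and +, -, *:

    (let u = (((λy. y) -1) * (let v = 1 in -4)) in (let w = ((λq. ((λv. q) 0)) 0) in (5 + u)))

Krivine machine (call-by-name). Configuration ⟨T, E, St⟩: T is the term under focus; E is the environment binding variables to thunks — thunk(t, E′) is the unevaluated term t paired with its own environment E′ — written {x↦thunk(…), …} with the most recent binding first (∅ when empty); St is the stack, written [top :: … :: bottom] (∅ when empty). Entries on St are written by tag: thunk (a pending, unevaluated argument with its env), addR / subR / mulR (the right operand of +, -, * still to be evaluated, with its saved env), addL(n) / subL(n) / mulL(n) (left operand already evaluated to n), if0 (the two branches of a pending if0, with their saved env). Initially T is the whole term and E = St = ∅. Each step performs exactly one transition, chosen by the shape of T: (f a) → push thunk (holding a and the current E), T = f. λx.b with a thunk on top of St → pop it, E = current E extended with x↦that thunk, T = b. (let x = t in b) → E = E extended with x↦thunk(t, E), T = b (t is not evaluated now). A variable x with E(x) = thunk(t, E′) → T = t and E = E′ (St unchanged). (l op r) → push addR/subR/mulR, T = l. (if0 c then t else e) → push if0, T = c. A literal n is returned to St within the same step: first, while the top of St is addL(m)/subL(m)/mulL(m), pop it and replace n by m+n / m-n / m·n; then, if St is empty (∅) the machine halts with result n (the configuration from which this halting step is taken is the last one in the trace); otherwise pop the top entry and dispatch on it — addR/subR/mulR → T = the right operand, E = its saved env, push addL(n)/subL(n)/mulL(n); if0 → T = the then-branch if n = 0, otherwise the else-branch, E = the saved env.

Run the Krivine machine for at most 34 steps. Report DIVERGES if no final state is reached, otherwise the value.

Answer: 9

Execution trace:
t=0: [T=(let u = (((λy. y) -1) * (let v = 1 in -4)) in (let w = ((λq. ((λv. q) 0)) 0) in (5 + u))) | E=∅ | St=∅]
t=1: [T=(let w = ((λq. ((λv. q) 0)) 0) in (5 + u)) | E={u↦thunk((((λy. y) -1) * (let v = 1 in -4)), ∅)} | St=∅]
t=2: [T=(5 + u) | E={w↦thunk(((λq. ((λv. q) 0)) 0), {u↦thunk((((λy. y) -1) * (let v = 1 in -4)), ∅)}), u↦thunk((((λy. y) -1) * (let v = 1 in -4)), ∅)} | St=∅]
t=3: [T=5 | E={w↦thunk(((λq. ((λv. q) 0)) 0), {u↦thunk((((λy. y) -1) * (let v = 1 in -4)), ∅)}), u↦thunk((((λy. y) -1) * (let v = 1 in -4)), ∅)} | St=[addR]]
t=4: [T=u | E={w↦thunk(((λq. ((λv. q) 0)) 0), {u↦thunk((((λy. y) -1) * (let v = 1 in -4)), ∅)}), u↦thunk((((λy. y) -1) * (let v = 1 in -4)), ∅)} | St=[addL(5)]]
t=5: [T=(((λy. y) -1) * (let v = 1 in -4)) | E=∅ | St=[addL(5)]]
t=6: [T=((λy. y) -1) | E=∅ | St=[mulR :: addL(5)]]
t=7: [T=(λy. y) | E=∅ | St=[thunk :: mulR :: addL(5)]]
t=8: [T=y | E={y↦thunk(-1, ∅)} | St=[mulR :: addL(5)]]
t=9: [T=-1 | E=∅ | St=[mulR :: addL(5)]]
t=10: [T=(let v = 1 in -4) | E=∅ | St=[mulL(-1) :: addL(5)]]
t=11: [T=-4 | E={v↦thunk(1, ∅)} | St=[mulL(-1) :: addL(5)]]
→ final value 9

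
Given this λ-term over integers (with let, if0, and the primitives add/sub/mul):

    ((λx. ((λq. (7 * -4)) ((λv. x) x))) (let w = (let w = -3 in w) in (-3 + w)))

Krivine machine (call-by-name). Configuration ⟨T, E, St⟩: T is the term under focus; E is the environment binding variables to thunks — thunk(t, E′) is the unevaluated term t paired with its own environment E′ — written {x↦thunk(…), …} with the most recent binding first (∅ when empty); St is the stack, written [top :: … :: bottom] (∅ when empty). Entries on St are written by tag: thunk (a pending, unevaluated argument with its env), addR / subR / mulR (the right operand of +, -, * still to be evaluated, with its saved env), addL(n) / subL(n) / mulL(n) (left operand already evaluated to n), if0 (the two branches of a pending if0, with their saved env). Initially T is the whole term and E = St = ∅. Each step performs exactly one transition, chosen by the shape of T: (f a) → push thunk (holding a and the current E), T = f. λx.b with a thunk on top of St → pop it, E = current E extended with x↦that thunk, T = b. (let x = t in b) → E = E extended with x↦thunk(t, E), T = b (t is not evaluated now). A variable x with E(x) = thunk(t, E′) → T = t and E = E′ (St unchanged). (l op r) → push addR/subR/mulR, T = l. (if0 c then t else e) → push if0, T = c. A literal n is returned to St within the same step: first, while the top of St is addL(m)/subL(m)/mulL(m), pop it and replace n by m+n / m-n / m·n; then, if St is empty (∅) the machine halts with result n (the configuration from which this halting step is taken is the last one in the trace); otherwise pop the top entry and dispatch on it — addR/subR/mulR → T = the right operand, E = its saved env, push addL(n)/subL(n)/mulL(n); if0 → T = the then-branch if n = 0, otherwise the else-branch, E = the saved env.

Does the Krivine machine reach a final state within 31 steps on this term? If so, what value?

step 0: ⟨T=((λx. ((λq. (7 * -4)) ((λv. x) x))) (let w = (let w = -3 in w) in (-3 + w))); E=∅; St=∅⟩
step 1: ⟨T=(λx. ((λq. (7 * -4)) ((λv. x) x))); E=∅; St=[thunk]⟩
step 2: ⟨T=((λq. (7 * -4)) ((λv. x) x)); E={x↦thunk((let w = (let w = -3 in w) in (-3 + w)), ∅)}; St=∅⟩
step 3: ⟨T=(λq. (7 * -4)); E={x↦thunk((let w = (let w = -3 in w) in (-3 + w)), ∅)}; St=[thunk]⟩
step 4: ⟨T=(7 * -4); E={q↦thunk(((λv. x) x), {x↦thunk((let w = (let w = -3 in w) in (-3 + w)), ∅)}), x↦thunk((let w = (let w = -3 in w) in (-3 + w)), ∅)}; St=∅⟩
step 5: ⟨T=7; E={q↦thunk(((λv. x) x), {x↦thunk((let w = (let w = -3 in w) in (-3 + w)), ∅)}), x↦thunk((let w = (let w = -3 in w) in (-3 + w)), ∅)}; St=[mulR]⟩
step 6: ⟨T=-4; E={q↦thunk(((λv. x) x), {x↦thunk((let w = (let w = -3 in w) in (-3 + w)), ∅)}), x↦thunk((let w = (let w = -3 in w) in (-3 + w)), ∅)}; St=[mulL(7)]⟩
→ final value -28

Answer: -28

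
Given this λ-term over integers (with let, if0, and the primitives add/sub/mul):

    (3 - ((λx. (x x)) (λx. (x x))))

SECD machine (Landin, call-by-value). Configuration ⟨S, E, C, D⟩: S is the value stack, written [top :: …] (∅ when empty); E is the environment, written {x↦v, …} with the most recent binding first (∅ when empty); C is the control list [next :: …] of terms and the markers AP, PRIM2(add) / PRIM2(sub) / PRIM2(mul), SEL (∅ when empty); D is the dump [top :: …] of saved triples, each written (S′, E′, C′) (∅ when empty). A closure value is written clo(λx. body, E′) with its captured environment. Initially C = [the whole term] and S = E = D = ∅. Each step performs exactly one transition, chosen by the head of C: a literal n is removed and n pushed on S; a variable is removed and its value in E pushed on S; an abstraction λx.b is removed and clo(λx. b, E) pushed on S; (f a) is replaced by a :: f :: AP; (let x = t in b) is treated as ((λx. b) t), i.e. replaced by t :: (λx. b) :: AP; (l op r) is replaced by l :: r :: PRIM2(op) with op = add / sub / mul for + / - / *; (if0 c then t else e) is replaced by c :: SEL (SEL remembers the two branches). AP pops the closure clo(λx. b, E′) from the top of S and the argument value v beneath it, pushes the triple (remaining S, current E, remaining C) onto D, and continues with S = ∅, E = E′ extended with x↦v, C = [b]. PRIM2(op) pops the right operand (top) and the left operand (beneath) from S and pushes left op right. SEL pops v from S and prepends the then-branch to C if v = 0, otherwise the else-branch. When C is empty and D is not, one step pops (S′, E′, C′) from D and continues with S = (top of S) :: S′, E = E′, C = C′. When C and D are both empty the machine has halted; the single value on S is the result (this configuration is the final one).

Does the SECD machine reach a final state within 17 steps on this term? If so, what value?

step 0: <S=∅, E=∅, C=[(3 - ((λx. (x x)) (λx. (x x))))], D=∅>
step 1: <S=∅, E=∅, C=[3 :: ((λx. (x x)) (λx. (x x))) :: PRIM2(sub)], D=∅>
step 2: <S=[3], E=∅, C=[((λx. (x x)) (λx. (x x))) :: PRIM2(sub)], D=∅>
step 3: <S=[3], E=∅, C=[(λx. (x x)) :: (λx. (x x)) :: AP :: PRIM2(sub)], D=∅>
step 4: <S=[clo(λx. (x x), ∅) :: 3], E=∅, C=[(λx. (x x)) :: AP :: PRIM2(sub)], D=∅>
step 5: <S=[clo(λx. (x x), ∅) :: clo(λx. (x x), ∅) :: 3], E=∅, C=[AP :: PRIM2(sub)], D=∅>
step 6: <S=∅, E={x↦clo(λx. (x x), ∅)}, C=[(x x)], D=[([3], ∅, [PRIM2(sub)])]>
step 7: <S=∅, E={x↦clo(λx. (x x), ∅)}, C=[x :: x :: AP], D=[([3], ∅, [PRIM2(sub)])]>
step 8: <S=[clo(λx. (x x), ∅)], E={x↦clo(λx. (x x), ∅)}, C=[x :: AP], D=[([3], ∅, [PRIM2(sub)])]>
step 9: <S=[clo(λx. (x x), ∅) :: clo(λx. (x x), ∅)], E={x↦clo(λx. (x x), ∅)}, C=[AP], D=[([3], ∅, [PRIM2(sub)])]>
step 10: <S=∅, E={x↦clo(λx. (x x), ∅)}, C=[(x x)], D=[(∅, {x↦clo(λx. (x x), ∅)}, ∅) :: ([3], ∅, [PRIM2(sub)])]>
step 11: <S=∅, E={x↦clo(λx. (x x), ∅)}, C=[x :: x :: AP], D=[(∅, {x↦clo(λx. (x x), ∅)}, ∅) :: ([3], ∅, [PRIM2(sub)])]>
step 12: <S=[clo(λx. (x x), ∅)], E={x↦clo(λx. (x x), ∅)}, C=[x :: AP], D=[(∅, {x↦clo(λx. (x x), ∅)}, ∅) :: ([3], ∅, [PRIM2(sub)])]>
step 13: <S=[clo(λx. (x x), ∅) :: clo(λx. (x x), ∅)], E={x↦clo(λx. (x x), ∅)}, C=[AP], D=[(∅, {x↦clo(λx. (x x), ∅)}, ∅) :: ([3], ∅, [PRIM2(sub)])]>
step 14: <S=∅, E={x↦clo(λx. (x x), ∅)}, C=[(x x)], D=[(∅, {x↦clo(λx. (x x), ∅)}, ∅) :: (∅, {x↦clo(λx. (x x), ∅)}, ∅) :: ([3], ∅, [PRIM2(sub)])]>
step 15: <S=∅, E={x↦clo(λx. (x x), ∅)}, C=[x :: x :: AP], D=[(∅, {x↦clo(λx. (x x), ∅)}, ∅) :: (∅, {x↦clo(λx. (x x), ∅)}, ∅) :: ([3], ∅, [PRIM2(sub)])]>
step 16: <S=[clo(λx. (x x), ∅)], E={x↦clo(λx. (x x), ∅)}, C=[x :: AP], D=[(∅, {x↦clo(λx. (x x), ∅)}, ∅) :: (∅, {x↦clo(λx. (x x), ∅)}, ∅) :: ([3], ∅, [PRIM2(sub)])]>
step 17: <S=[clo(λx. (x x), ∅) :: clo(λx. (x x), ∅)], E={x↦clo(λx. (x x), ∅)}, C=[AP], D=[(∅, {x↦clo(λx. (x x), ∅)}, ∅) :: (∅, {x↦clo(λx. (x x), ∅)}, ∅) :: ([3], ∅, [PRIM2(sub)])]>
→ 17 transitions taken and the configuration is still not final: no result within 17 steps

Answer: DIVERGES (no final state within 17 steps)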